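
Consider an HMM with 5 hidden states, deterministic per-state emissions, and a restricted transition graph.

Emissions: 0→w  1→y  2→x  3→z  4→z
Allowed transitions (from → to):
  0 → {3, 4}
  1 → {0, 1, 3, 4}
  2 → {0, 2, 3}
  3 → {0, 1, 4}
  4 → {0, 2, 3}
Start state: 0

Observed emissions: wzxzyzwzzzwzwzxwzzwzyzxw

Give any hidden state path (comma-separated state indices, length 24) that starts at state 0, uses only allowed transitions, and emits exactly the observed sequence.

0,4,2,3,1,4,0,4,3,4,0,4,0,4,2,0,4,3,0,3,1,4,2,0

  0: obs=w cand={0} pick 0 [start]
  1: obs=z cand={3,4} pick 4 [0->4 ok]
  2: obs=x cand={2} pick 2 [4->2 ok]
  3: obs=z cand={3,4} pick 3 [2->3 ok]
  4: obs=y cand={1} pick 1 [3->1 ok]
  5: obs=z cand={3,4} pick 4 [1->4 ok]
  6: obs=w cand={0} pick 0 [4->0 ok]
  7: obs=z cand={3,4} pick 4 [0->4 ok]
  8: obs=z cand={3,4} pick 3 [4->3 ok]
  9: obs=z cand={3,4} pick 4 [3->4 ok]
  10: obs=w cand={0} pick 0 [4->0 ok]
  11: obs=z cand={3,4} pick 4 [0->4 ok]
  12: obs=w cand={0} pick 0 [4->0 ok]
  13: obs=z cand={3,4} pick 4 [0->4 ok]
  14: obs=x cand={2} pick 2 [4->2 ok]
  15: obs=w cand={0} pick 0 [2->0 ok]
  16: obs=z cand={3,4} pick 4 [0->4 ok]
  17: obs=z cand={3,4} pick 3 [4->3 ok]
  18: obs=w cand={0} pick 0 [3->0 ok]
  19: obs=z cand={3,4} pick 3 [0->3 ok]
  20: obs=y cand={1} pick 1 [3->1 ok]
  21: obs=z cand={3,4} pick 4 [1->4 ok]
  22: obs=x cand={2} pick 2 [4->2 ok]
  23: obs=w cand={0} pick 0 [2->0 ok]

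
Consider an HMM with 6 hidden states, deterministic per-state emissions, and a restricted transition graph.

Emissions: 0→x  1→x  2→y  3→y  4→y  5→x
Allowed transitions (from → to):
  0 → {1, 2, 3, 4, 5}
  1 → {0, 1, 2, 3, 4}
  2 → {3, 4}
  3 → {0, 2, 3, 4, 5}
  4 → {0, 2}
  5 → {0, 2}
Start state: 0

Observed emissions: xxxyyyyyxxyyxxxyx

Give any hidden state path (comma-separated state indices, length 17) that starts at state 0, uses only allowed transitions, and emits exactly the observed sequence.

  0: obs=x cand={0,1,5} pick 0 [start]
  1: obs=x cand={0,1,5} pick 1 [0->1 ok]
  2: obs=x cand={0,1,5} pick 1 [1->1 ok]
  3: obs=y cand={2,3,4} pick 2 [1->2 ok]
  4: obs=y cand={2,3,4} pick 3 [2->3 ok]
  5: obs=y cand={2,3,4} pick 4 [3->4 ok]
  6: obs=y cand={2,3,4} pick 2 [4->2 ok]
  7: obs=y cand={2,3,4} pick 3 [2->3 ok]
  8: obs=x cand={0,1,5} pick 0 [3->0 ok]
  9: obs=x cand={0,1,5} pick 5 [0->5 ok]
  10: obs=y cand={2,3,4} pick 2 [5->2 ok]
  11: obs=y cand={2,3,4} pick 4 [2->4 ok]
  12: obs=x cand={0,1,5} pick 0 [4->0 ok]
  13: obs=x cand={0,1,5} pick 1 [0->1 ok]
  14: obs=x cand={0,1,5} pick 0 [1->0 ok]
  15: obs=y cand={2,3,4} pick 4 [0->4 ok]
  16: obs=x cand={0,1,5} pick 0 [4->0 ok]

0,1,1,2,3,4,2,3,0,5,2,4,0,1,0,4,0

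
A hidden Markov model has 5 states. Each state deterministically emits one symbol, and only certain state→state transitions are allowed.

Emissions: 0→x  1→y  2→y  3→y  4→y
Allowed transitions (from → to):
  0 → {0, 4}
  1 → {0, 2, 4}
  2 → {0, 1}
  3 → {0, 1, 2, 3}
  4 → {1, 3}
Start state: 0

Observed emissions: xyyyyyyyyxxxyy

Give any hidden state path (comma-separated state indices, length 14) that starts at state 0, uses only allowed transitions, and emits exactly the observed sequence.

  t0 'x' -> {0}, take 0 (start)
  t1 'y' -> {1,2,3,4}, take 4 (0->4 ok)
  t2 'y' -> {1,2,3,4}, take 1 (4->1 ok)
  t3 'y' -> {1,2,3,4}, take 2 (1->2 ok)
  t4 'y' -> {1,2,3,4}, take 1 (2->1 ok)
  t5 'y' -> {1,2,3,4}, take 2 (1->2 ok)
  t6 'y' -> {1,2,3,4}, take 1 (2->1 ok)
  t7 'y' -> {1,2,3,4}, take 4 (1->4 ok)
  t8 'y' -> {1,2,3,4}, take 3 (4->3 ok)
  t9 'x' -> {0}, take 0 (3->0 ok)
  t10 'x' -> {0}, take 0 (0->0 ok)
  t11 'x' -> {0}, take 0 (0->0 ok)
  t12 'y' -> {1,2,3,4}, take 4 (0->4 ok)
  t13 'y' -> {1,2,3,4}, take 3 (4->3 ok)

0,4,1,2,1,2,1,4,3,0,0,0,4,3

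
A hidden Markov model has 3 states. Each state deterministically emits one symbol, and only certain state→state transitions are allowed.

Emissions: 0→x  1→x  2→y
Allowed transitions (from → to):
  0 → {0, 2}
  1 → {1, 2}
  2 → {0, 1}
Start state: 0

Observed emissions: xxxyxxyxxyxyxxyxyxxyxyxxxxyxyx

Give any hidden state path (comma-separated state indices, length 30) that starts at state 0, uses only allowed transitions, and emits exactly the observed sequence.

0,0,0,2,0,0,2,1,1,2,1,2,0,0,2,0,2,0,0,2,1,2,0,0,0,0,2,0,2,1

  0: obs=x cand={0,1} pick 0 [start]
  1: obs=x cand={0,1} pick 0 [0->0 ok]
  2: obs=x cand={0,1} pick 0 [0->0 ok]
  3: obs=y cand={2} pick 2 [0->2 ok]
  4: obs=x cand={0,1} pick 0 [2->0 ok]
  5: obs=x cand={0,1} pick 0 [0->0 ok]
  6: obs=y cand={2} pick 2 [0->2 ok]
  7: obs=x cand={0,1} pick 1 [2->1 ok]
  8: obs=x cand={0,1} pick 1 [1->1 ok]
  9: obs=y cand={2} pick 2 [1->2 ok]
  10: obs=x cand={0,1} pick 1 [2->1 ok]
  11: obs=y cand={2} pick 2 [1->2 ok]
  12: obs=x cand={0,1} pick 0 [2->0 ok]
  13: obs=x cand={0,1} pick 0 [0->0 ok]
  14: obs=y cand={2} pick 2 [0->2 ok]
  15: obs=x cand={0,1} pick 0 [2->0 ok]
  16: obs=y cand={2} pick 2 [0->2 ok]
  17: obs=x cand={0,1} pick 0 [2->0 ok]
  18: obs=x cand={0,1} pick 0 [0->0 ok]
  19: obs=y cand={2} pick 2 [0->2 ok]
  20: obs=x cand={0,1} pick 1 [2->1 ok]
  21: obs=y cand={2} pick 2 [1->2 ok]
  22: obs=x cand={0,1} pick 0 [2->0 ok]
  23: obs=x cand={0,1} pick 0 [0->0 ok]
  24: obs=x cand={0,1} pick 0 [0->0 ok]
  25: obs=x cand={0,1} pick 0 [0->0 ok]
  26: obs=y cand={2} pick 2 [0->2 ok]
  27: obs=x cand={0,1} pick 0 [2->0 ok]
  28: obs=y cand={2} pick 2 [0->2 ok]
  29: obs=x cand={0,1} pick 1 [2->1 ok]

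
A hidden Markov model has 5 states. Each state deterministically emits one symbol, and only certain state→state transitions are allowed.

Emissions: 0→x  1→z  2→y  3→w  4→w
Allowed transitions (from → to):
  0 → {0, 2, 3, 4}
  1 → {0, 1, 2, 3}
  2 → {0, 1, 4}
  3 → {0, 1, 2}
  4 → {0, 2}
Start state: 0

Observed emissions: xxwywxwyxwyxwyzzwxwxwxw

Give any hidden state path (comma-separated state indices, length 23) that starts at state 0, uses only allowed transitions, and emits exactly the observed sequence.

  0: obs=x cand={0} pick 0 [start]
  1: obs=x cand={0} pick 0 [0->0 ok]
  2: obs=w cand={3,4} pick 4 [0->4 ok]
  3: obs=y cand={2} pick 2 [4->2 ok]
  4: obs=w cand={3,4} pick 4 [2->4 ok]
  5: obs=x cand={0} pick 0 [4->0 ok]
  6: obs=w cand={3,4} pick 4 [0->4 ok]
  7: obs=y cand={2} pick 2 [4->2 ok]
  8: obs=x cand={0} pick 0 [2->0 ok]
  9: obs=w cand={3,4} pick 4 [0->4 ok]
  10: obs=y cand={2} pick 2 [4->2 ok]
  11: obs=x cand={0} pick 0 [2->0 ok]
  12: obs=w cand={3,4} pick 3 [0->3 ok]
  13: obs=y cand={2} pick 2 [3->2 ok]
  14: obs=z cand={1} pick 1 [2->1 ok]
  15: obs=z cand={1} pick 1 [1->1 ok]
  16: obs=w cand={3,4} pick 3 [1->3 ok]
  17: obs=x cand={0} pick 0 [3->0 ok]
  18: obs=w cand={3,4} pick 4 [0->4 ok]
  19: obs=x cand={0} pick 0 [4->0 ok]
  20: obs=w cand={3,4} pick 4 [0->4 ok]
  21: obs=x cand={0} pick 0 [4->0 ok]
  22: obs=w cand={3,4} pick 4 [0->4 ok]

0,0,4,2,4,0,4,2,0,4,2,0,3,2,1,1,3,0,4,0,4,0,4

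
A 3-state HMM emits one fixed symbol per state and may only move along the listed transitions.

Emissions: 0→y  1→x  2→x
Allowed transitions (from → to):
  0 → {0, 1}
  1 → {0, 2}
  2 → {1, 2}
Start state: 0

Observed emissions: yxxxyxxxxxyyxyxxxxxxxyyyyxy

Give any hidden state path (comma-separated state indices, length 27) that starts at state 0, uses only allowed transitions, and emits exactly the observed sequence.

  pos 0: y in {0}, choose 0; start
  pos 1: x in {1,2}, choose 1; 0->1 ok
  pos 2: x in {1,2}, choose 2; 1->2 ok
  pos 3: x in {1,2}, choose 1; 2->1 ok
  pos 4: y in {0}, choose 0; 1->0 ok
  pos 5: x in {1,2}, choose 1; 0->1 ok
  pos 6: x in {1,2}, choose 2; 1->2 ok
  pos 7: x in {1,2}, choose 2; 2->2 ok
  pos 8: x in {1,2}, choose 2; 2->2 ok
  pos 9: x in {1,2}, choose 1; 2->1 ok
  pos 10: y in {0}, choose 0; 1->0 ok
  pos 11: y in {0}, choose 0; 0->0 ok
  pos 12: x in {1,2}, choose 1; 0->1 ok
  pos 13: y in {0}, choose 0; 1->0 ok
  pos 14: x in {1,2}, choose 1; 0->1 ok
  pos 15: x in {1,2}, choose 2; 1->2 ok
  pos 16: x in {1,2}, choose 2; 2->2 ok
  pos 17: x in {1,2}, choose 2; 2->2 ok
  pos 18: x in {1,2}, choose 2; 2->2 ok
  pos 19: x in {1,2}, choose 2; 2->2 ok
  pos 20: x in {1,2}, choose 1; 2->1 ok
  pos 21: y in {0}, choose 0; 1->0 ok
  pos 22: y in {0}, choose 0; 0->0 ok
  pos 23: y in {0}, choose 0; 0->0 ok
  pos 24: y in {0}, choose 0; 0->0 ok
  pos 25: x in {1,2}, choose 1; 0->1 ok
  pos 26: y in {0}, choose 0; 1->0 ok

0,1,2,1,0,1,2,2,2,1,0,0,1,0,1,2,2,2,2,2,1,0,0,0,0,1,0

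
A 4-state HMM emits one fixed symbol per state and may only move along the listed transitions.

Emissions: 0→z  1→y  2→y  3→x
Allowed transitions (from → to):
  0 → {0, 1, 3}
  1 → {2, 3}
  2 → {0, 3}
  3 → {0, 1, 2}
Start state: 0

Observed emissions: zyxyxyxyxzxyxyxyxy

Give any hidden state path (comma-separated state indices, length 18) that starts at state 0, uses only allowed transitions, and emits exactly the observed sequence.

  [0] z  {0}  => 0  start
  [1] y  {1,2}  => 1  0->1 ok
  [2] x  {3}  => 3  1->3 ok
  [3] y  {1,2}  => 1  3->1 ok
  [4] x  {3}  => 3  1->3 ok
  [5] y  {1,2}  => 2  3->2 ok
  [6] x  {3}  => 3  2->3 ok
  [7] y  {1,2}  => 1  3->1 ok
  [8] x  {3}  => 3  1->3 ok
  [9] z  {0}  => 0  3->0 ok
  [10] x  {3}  => 3  0->3 ok
  [11] y  {1,2}  => 2  3->2 ok
  [12] x  {3}  => 3  2->3 ok
  [13] y  {1,2}  => 2  3->2 ok
  [14] x  {3}  => 3  2->3 ok
  [15] y  {1,2}  => 1  3->1 ok
  [16] x  {3}  => 3  1->3 ok
  [17] y  {1,2}  => 2  3->2 ok

0,1,3,1,3,2,3,1,3,0,3,2,3,2,3,1,3,2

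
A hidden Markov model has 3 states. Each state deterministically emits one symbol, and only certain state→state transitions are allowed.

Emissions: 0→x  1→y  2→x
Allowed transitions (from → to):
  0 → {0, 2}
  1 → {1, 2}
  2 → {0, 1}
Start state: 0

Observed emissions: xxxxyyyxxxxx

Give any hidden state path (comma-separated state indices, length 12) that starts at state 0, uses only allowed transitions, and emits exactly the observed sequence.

  [0] x  {0,2}  => 0  start
  [1] x  {0,2}  => 0  0->0 ok
  [2] x  {0,2}  => 0  0->0 ok
  [3] x  {0,2}  => 2  0->2 ok
  [4] y  {1}  => 1  2->1 ok
  [5] y  {1}  => 1  1->1 ok
  [6] y  {1}  => 1  1->1 ok
  [7] x  {0,2}  => 2  1->2 ok
  [8] x  {0,2}  => 0  2->0 ok
  [9] x  {0,2}  => 2  0->2 ok
  [10] x  {0,2}  => 0  2->0 ok
  [11] x  {0,2}  => 0  0->0 ok

0,0,0,2,1,1,1,2,0,2,0,0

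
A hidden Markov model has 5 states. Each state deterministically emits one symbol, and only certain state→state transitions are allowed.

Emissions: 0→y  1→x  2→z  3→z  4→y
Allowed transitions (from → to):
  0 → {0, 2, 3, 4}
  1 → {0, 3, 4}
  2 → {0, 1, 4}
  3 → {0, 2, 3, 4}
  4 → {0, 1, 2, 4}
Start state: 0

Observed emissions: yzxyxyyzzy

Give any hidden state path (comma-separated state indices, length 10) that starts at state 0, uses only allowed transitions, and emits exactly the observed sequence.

0,2,1,4,1,0,0,3,2,4

  pos 0: y in {0,4}, choose 0; start
  pos 1: z in {2,3}, choose 2; 0->2 ok
  pos 2: x in {1}, choose 1; 2->1 ok
  pos 3: y in {0,4}, choose 4; 1->4 ok
  pos 4: x in {1}, choose 1; 4->1 ok
  pos 5: y in {0,4}, choose 0; 1->0 ok
  pos 6: y in {0,4}, choose 0; 0->0 ok
  pos 7: z in {2,3}, choose 3; 0->3 ok
  pos 8: z in {2,3}, choose 2; 3->2 ok
  pos 9: y in {0,4}, choose 4; 2->4 ok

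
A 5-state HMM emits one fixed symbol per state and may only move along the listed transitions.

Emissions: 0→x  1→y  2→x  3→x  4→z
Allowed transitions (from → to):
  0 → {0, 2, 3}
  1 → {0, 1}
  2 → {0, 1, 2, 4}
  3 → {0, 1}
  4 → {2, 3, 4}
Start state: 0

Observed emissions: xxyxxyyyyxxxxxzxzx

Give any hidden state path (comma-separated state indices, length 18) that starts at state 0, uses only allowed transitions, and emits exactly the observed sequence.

  [0] x  {0,2,3}  => 0  start
  [1] x  {0,2,3}  => 2  0->2 ok
  [2] y  {1}  => 1  2->1 ok
  [3] x  {0,2,3}  => 0  1->0 ok
  [4] x  {0,2,3}  => 3  0->3 ok
  [5] y  {1}  => 1  3->1 ok
  [6] y  {1}  => 1  1->1 ok
  [7] y  {1}  => 1  1->1 ok
  [8] y  {1}  => 1  1->1 ok
  [9] x  {0,2,3}  => 0  1->0 ok
  [10] x  {0,2,3}  => 2  0->2 ok
  [11] x  {0,2,3}  => 0  2->0 ok
  [12] x  {0,2,3}  => 0  0->0 ok
  [13] x  {0,2,3}  => 2  0->2 ok
  [14] z  {4}  => 4  2->4 ok
  [15] x  {0,2,3}  => 2  4->2 ok
  [16] z  {4}  => 4  2->4 ok
  [17] x  {0,2,3}  => 2  4->2 ok

0,2,1,0,3,1,1,1,1,0,2,0,0,2,4,2,4,2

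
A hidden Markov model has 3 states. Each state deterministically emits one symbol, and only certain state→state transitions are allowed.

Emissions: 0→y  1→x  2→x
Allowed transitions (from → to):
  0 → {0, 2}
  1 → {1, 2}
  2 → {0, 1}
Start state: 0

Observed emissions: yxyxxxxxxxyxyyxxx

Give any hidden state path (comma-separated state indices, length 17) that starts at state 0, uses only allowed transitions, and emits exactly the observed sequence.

  0: obs=y cand={0} pick 0 [start]
  1: obs=x cand={1,2} pick 2 [0->2 ok]
  2: obs=y cand={0} pick 0 [2->0 ok]
  3: obs=x cand={1,2} pick 2 [0->2 ok]
  4: obs=x cand={1,2} pick 1 [2->1 ok]
  5: obs=x cand={1,2} pick 1 [1->1 ok]
  6: obs=x cand={1,2} pick 1 [1->1 ok]
  7: obs=x cand={1,2} pick 1 [1->1 ok]
  8: obs=x cand={1,2} pick 1 [1->1 ok]
  9: obs=x cand={1,2} pick 2 [1->2 ok]
  10: obs=y cand={0} pick 0 [2->0 ok]
  11: obs=x cand={1,2} pick 2 [0->2 ok]
  12: obs=y cand={0} pick 0 [2->0 ok]
  13: obs=y cand={0} pick 0 [0->0 ok]
  14: obs=x cand={1,2} pick 2 [0->2 ok]
  15: obs=x cand={1,2} pick 1 [2->1 ok]
  16: obs=x cand={1,2} pick 2 [1->2 ok]

0,2,0,2,1,1,1,1,1,2,0,2,0,0,2,1,2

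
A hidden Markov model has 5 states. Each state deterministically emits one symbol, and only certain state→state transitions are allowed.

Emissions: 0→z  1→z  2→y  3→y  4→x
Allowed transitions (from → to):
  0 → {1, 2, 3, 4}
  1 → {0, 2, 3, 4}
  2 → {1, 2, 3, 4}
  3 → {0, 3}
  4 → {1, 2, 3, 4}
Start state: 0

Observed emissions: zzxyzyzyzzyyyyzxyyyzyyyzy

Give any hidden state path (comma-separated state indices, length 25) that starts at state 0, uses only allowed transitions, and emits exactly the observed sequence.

0,1,4,3,0,3,0,3,0,1,2,2,2,3,0,4,2,2,3,0,3,3,3,0,3

  [0] z  {0,1}  => 0  start
  [1] z  {0,1}  => 1  0->1 ok
  [2] x  {4}  => 4  1->4 ok
  [3] y  {2,3}  => 3  4->3 ok
  [4] z  {0,1}  => 0  3->0 ok
  [5] y  {2,3}  => 3  0->3 ok
  [6] z  {0,1}  => 0  3->0 ok
  [7] y  {2,3}  => 3  0->3 ok
  [8] z  {0,1}  => 0  3->0 ok
  [9] z  {0,1}  => 1  0->1 ok
  [10] y  {2,3}  => 2  1->2 ok
  [11] y  {2,3}  => 2  2->2 ok
  [12] y  {2,3}  => 2  2->2 ok
  [13] y  {2,3}  => 3  2->3 ok
  [14] z  {0,1}  => 0  3->0 ok
  [15] x  {4}  => 4  0->4 ok
  [16] y  {2,3}  => 2  4->2 ok
  [17] y  {2,3}  => 2  2->2 ok
  [18] y  {2,3}  => 3  2->3 ok
  [19] z  {0,1}  => 0  3->0 ok
  [20] y  {2,3}  => 3  0->3 ok
  [21] y  {2,3}  => 3  3->3 ok
  [22] y  {2,3}  => 3  3->3 ok
  [23] z  {0,1}  => 0  3->0 ok
  [24] y  {2,3}  => 3  0->3 ok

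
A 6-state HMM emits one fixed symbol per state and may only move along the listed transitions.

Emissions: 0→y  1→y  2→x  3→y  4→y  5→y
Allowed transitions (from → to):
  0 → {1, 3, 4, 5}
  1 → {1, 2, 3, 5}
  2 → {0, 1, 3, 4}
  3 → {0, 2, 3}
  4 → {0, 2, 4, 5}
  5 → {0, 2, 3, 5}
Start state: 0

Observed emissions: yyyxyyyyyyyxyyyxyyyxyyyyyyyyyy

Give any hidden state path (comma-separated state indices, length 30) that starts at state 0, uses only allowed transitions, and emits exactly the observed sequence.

  0: obs=y cand={0,1,3,4,5} pick 0 [start]
  1: obs=y cand={0,1,3,4,5} pick 5 [0->5 ok]
  2: obs=y cand={0,1,3,4,5} pick 3 [5->3 ok]
  3: obs=x cand={2} pick 2 [3->2 ok]
  4: obs=y cand={0,1,3,4,5} pick 3 [2->3 ok]
  5: obs=y cand={0,1,3,4,5} pick 0 [3->0 ok]
  6: obs=y cand={0,1,3,4,5} pick 1 [0->1 ok]
  7: obs=y cand={0,1,3,4,5} pick 1 [1->1 ok]
  8: obs=y cand={0,1,3,4,5} pick 3 [1->3 ok]
  9: obs=y cand={0,1,3,4,5} pick 3 [3->3 ok]
  10: obs=y cand={0,1,3,4,5} pick 3 [3->3 ok]
  11: obs=x cand={2} pick 2 [3->2 ok]
  12: obs=y cand={0,1,3,4,5} pick 3 [2->3 ok]
  13: obs=y cand={0,1,3,4,5} pick 0 [3->0 ok]
  14: obs=y cand={0,1,3,4,5} pick 3 [0->3 ok]
  15: obs=x cand={2} pick 2 [3->2 ok]
  16: obs=y cand={0,1,3,4,5} pick 4 [2->4 ok]
  17: obs=y cand={0,1,3,4,5} pick 0 [4->0 ok]
  18: obs=y cand={0,1,3,4,5} pick 5 [0->5 ok]
  19: obs=x cand={2} pick 2 [5->2 ok]
  20: obs=y cand={0,1,3,4,5} pick 4 [2->4 ok]
  21: obs=y cand={0,1,3,4,5} pick 4 [4->4 ok]
  22: obs=y cand={0,1,3,4,5} pick 5 [4->5 ok]
  23: obs=y cand={0,1,3,4,5} pick 3 [5->3 ok]
  24: obs=y cand={0,1,3,4,5} pick 3 [3->3 ok]
  25: obs=y cand={0,1,3,4,5} pick 3 [3->3 ok]
  26: obs=y cand={0,1,3,4,5} pick 0 [3->0 ok]
  27: obs=y cand={0,1,3,4,5} pick 1 [0->1 ok]
  28: obs=y cand={0,1,3,4,5} pick 5 [1->5 ok]
  29: obs=y cand={0,1,3,4,5} pick 5 [5->5 ok]

0,5,3,2,3,0,1,1,3,3,3,2,3,0,3,2,4,0,5,2,4,4,5,3,3,3,0,1,5,5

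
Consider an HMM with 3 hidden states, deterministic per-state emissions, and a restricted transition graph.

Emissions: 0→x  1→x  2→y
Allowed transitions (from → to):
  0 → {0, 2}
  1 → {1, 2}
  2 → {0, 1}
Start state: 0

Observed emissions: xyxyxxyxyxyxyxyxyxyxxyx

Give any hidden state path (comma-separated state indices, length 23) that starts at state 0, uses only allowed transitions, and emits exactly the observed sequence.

  0: obs=x cand={0,1} pick 0 [start]
  1: obs=y cand={2} pick 2 [0->2 ok]
  2: obs=x cand={0,1} pick 0 [2->0 ok]
  3: obs=y cand={2} pick 2 [0->2 ok]
  4: obs=x cand={0,1} pick 1 [2->1 ok]
  5: obs=x cand={0,1} pick 1 [1->1 ok]
  6: obs=y cand={2} pick 2 [1->2 ok]
  7: obs=x cand={0,1} pick 1 [2->1 ok]
  8: obs=y cand={2} pick 2 [1->2 ok]
  9: obs=x cand={0,1} pick 1 [2->1 ok]
  10: obs=y cand={2} pick 2 [1->2 ok]
  11: obs=x cand={0,1} pick 0 [2->0 ok]
  12: obs=y cand={2} pick 2 [0->2 ok]
  13: obs=x cand={0,1} pick 0 [2->0 ok]
  14: obs=y cand={2} pick 2 [0->2 ok]
  15: obs=x cand={0,1} pick 0 [2->0 ok]
  16: obs=y cand={2} pick 2 [0->2 ok]
  17: obs=x cand={0,1} pick 1 [2->1 ok]
  18: obs=y cand={2} pick 2 [1->2 ok]
  19: obs=x cand={0,1} pick 1 [2->1 ok]
  20: obs=x cand={0,1} pick 1 [1->1 ok]
  21: obs=y cand={2} pick 2 [1->2 ok]
  22: obs=x cand={0,1} pick 0 [2->0 ok]

0,2,0,2,1,1,2,1,2,1,2,0,2,0,2,0,2,1,2,1,1,2,0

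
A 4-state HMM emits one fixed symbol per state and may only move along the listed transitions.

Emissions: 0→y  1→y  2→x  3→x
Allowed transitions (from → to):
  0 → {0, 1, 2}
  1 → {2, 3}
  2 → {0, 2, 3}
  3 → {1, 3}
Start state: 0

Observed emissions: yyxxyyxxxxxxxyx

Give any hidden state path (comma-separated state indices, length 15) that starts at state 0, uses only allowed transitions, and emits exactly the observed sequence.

0,0,2,2,0,1,2,2,3,3,3,3,3,1,3

  [0] y  {0,1}  => 0  start
  [1] y  {0,1}  => 0  0->0 ok
  [2] x  {2,3}  => 2  0->2 ok
  [3] x  {2,3}  => 2  2->2 ok
  [4] y  {0,1}  => 0  2->0 ok
  [5] y  {0,1}  => 1  0->1 ok
  [6] x  {2,3}  => 2  1->2 ok
  [7] x  {2,3}  => 2  2->2 ok
  [8] x  {2,3}  => 3  2->3 ok
  [9] x  {2,3}  => 3  3->3 ok
  [10] x  {2,3}  => 3  3->3 ok
  [11] x  {2,3}  => 3  3->3 ok
  [12] x  {2,3}  => 3  3->3 ok
  [13] y  {0,1}  => 1  3->1 ok
  [14] x  {2,3}  => 3  1->3 ok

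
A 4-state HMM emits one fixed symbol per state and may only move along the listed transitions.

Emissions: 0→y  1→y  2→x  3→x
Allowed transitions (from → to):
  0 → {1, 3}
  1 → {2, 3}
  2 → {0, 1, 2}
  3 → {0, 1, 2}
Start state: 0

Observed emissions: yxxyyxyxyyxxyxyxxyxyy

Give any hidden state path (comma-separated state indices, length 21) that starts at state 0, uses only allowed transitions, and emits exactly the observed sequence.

0,3,2,0,1,3,1,2,0,1,2,2,1,2,1,3,2,1,3,0,1

  pos 0: y in {0,1}, choose 0; start
  pos 1: x in {2,3}, choose 3; 0->3 ok
  pos 2: x in {2,3}, choose 2; 3->2 ok
  pos 3: y in {0,1}, choose 0; 2->0 ok
  pos 4: y in {0,1}, choose 1; 0->1 ok
  pos 5: x in {2,3}, choose 3; 1->3 ok
  pos 6: y in {0,1}, choose 1; 3->1 ok
  pos 7: x in {2,3}, choose 2; 1->2 ok
  pos 8: y in {0,1}, choose 0; 2->0 ok
  pos 9: y in {0,1}, choose 1; 0->1 ok
  pos 10: x in {2,3}, choose 2; 1->2 ok
  pos 11: x in {2,3}, choose 2; 2->2 ok
  pos 12: y in {0,1}, choose 1; 2->1 ok
  pos 13: x in {2,3}, choose 2; 1->2 ok
  pos 14: y in {0,1}, choose 1; 2->1 ok
  pos 15: x in {2,3}, choose 3; 1->3 ok
  pos 16: x in {2,3}, choose 2; 3->2 ok
  pos 17: y in {0,1}, choose 1; 2->1 ok
  pos 18: x in {2,3}, choose 3; 1->3 ok
  pos 19: y in {0,1}, choose 0; 3->0 ok
  pos 20: y in {0,1}, choose 1; 0->1 ok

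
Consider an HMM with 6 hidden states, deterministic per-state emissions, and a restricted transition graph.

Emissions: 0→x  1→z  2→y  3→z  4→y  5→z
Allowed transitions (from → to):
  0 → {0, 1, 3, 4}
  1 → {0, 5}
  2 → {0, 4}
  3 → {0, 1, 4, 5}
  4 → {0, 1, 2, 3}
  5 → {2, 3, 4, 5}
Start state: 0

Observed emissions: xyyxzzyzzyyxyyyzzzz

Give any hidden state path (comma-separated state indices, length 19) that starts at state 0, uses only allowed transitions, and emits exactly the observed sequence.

  t0 'x' -> {0}, take 0 (start)
  t1 'y' -> {2,4}, take 4 (0->4 ok)
  t2 'y' -> {2,4}, take 2 (4->2 ok)
  t3 'x' -> {0}, take 0 (2->0 ok)
  t4 'z' -> {1,3,5}, take 3 (0->3 ok)
  t5 'z' -> {1,3,5}, take 5 (3->5 ok)
  t6 'y' -> {2,4}, take 4 (5->4 ok)
  t7 'z' -> {1,3,5}, take 1 (4->1 ok)
  t8 'z' -> {1,3,5}, take 5 (1->5 ok)
  t9 'y' -> {2,4}, take 2 (5->2 ok)
  t10 'y' -> {2,4}, take 4 (2->4 ok)
  t11 'x' -> {0}, take 0 (4->0 ok)
  t12 'y' -> {2,4}, take 4 (0->4 ok)
  t13 'y' -> {2,4}, take 2 (4->2 ok)
  t14 'y' -> {2,4}, take 4 (2->4 ok)
  t15 'z' -> {1,3,5}, take 3 (4->3 ok)
  t16 'z' -> {1,3,5}, take 5 (3->5 ok)
  t17 'z' -> {1,3,5}, take 5 (5->5 ok)
  t18 'z' -> {1,3,5}, take 5 (5->5 ok)

0,4,2,0,3,5,4,1,5,2,4,0,4,2,4,3,5,5,5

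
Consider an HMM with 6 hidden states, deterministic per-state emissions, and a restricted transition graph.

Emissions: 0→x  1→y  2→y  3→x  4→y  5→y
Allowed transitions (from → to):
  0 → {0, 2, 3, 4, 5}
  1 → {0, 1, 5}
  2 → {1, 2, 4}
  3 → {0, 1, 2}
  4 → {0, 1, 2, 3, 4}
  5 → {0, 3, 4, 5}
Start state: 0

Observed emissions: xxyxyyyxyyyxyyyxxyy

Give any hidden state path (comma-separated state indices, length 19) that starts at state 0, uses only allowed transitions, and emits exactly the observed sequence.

0,0,5,3,1,1,5,3,2,4,4,3,2,2,4,0,0,2,4

  [0] x  {0,3}  => 0  start
  [1] x  {0,3}  => 0  0->0 ok
  [2] y  {1,2,4,5}  => 5  0->5 ok
  [3] x  {0,3}  => 3  5->3 ok
  [4] y  {1,2,4,5}  => 1  3->1 ok
  [5] y  {1,2,4,5}  => 1  1->1 ok
  [6] y  {1,2,4,5}  => 5  1->5 ok
  [7] x  {0,3}  => 3  5->3 ok
  [8] y  {1,2,4,5}  => 2  3->2 ok
  [9] y  {1,2,4,5}  => 4  2->4 ok
  [10] y  {1,2,4,5}  => 4  4->4 ok
  [11] x  {0,3}  => 3  4->3 ok
  [12] y  {1,2,4,5}  => 2  3->2 ok
  [13] y  {1,2,4,5}  => 2  2->2 ok
  [14] y  {1,2,4,5}  => 4  2->4 ok
  [15] x  {0,3}  => 0  4->0 ok
  [16] x  {0,3}  => 0  0->0 ok
  [17] y  {1,2,4,5}  => 2  0->2 ok
  [18] y  {1,2,4,5}  => 4  2->4 ok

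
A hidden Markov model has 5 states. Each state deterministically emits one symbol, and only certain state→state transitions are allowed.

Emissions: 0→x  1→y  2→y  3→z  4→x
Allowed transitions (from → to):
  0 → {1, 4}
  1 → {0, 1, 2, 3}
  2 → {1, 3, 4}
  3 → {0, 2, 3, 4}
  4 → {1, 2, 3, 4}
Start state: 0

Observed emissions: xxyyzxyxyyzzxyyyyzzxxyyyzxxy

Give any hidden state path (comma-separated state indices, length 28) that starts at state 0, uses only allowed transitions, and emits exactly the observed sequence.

  [0] x  {0,4}  => 0  start
  [1] x  {0,4}  => 4  0->4 ok
  [2] y  {1,2}  => 2  4->2 ok
  [3] y  {1,2}  => 1  2->1 ok
  [4] z  {3}  => 3  1->3 ok
  [5] x  {0,4}  => 4  3->4 ok
  [6] y  {1,2}  => 1  4->1 ok
  [7] x  {0,4}  => 0  1->0 ok
  [8] y  {1,2}  => 1  0->1 ok
  [9] y  {1,2}  => 2  1->2 ok
  [10] z  {3}  => 3  2->3 ok
  [11] z  {3}  => 3  3->3 ok
  [12] x  {0,4}  => 4  3->4 ok
  [13] y  {1,2}  => 1  4->1 ok
  [14] y  {1,2}  => 2  1->2 ok
  [15] y  {1,2}  => 1  2->1 ok
  [16] y  {1,2}  => 2  1->2 ok
  [17] z  {3}  => 3  2->3 ok
  [18] z  {3}  => 3  3->3 ok
  [19] x  {0,4}  => 0  3->0 ok
  [20] x  {0,4}  => 4  0->4 ok
  [21] y  {1,2}  => 1  4->1 ok
  [22] y  {1,2}  => 2  1->2 ok
  [23] y  {1,2}  => 1  2->1 ok
  [24] z  {3}  => 3  1->3 ok
  [25] x  {0,4}  => 0  3->0 ok
  [26] x  {0,4}  => 4  0->4 ok
  [27] y  {1,2}  => 2  4->2 ok

0,4,2,1,3,4,1,0,1,2,3,3,4,1,2,1,2,3,3,0,4,1,2,1,3,0,4,2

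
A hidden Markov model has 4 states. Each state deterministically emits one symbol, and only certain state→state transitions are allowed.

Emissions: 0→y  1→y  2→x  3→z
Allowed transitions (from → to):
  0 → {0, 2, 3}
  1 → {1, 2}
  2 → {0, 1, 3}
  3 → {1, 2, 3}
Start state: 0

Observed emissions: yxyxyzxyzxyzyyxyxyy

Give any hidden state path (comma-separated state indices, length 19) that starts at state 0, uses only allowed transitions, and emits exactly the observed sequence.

0,2,0,2,0,3,2,0,3,2,0,3,1,1,2,1,2,1,1

  0: obs=y cand={0,1} pick 0 [start]
  1: obs=x cand={2} pick 2 [0->2 ok]
  2: obs=y cand={0,1} pick 0 [2->0 ok]
  3: obs=x cand={2} pick 2 [0->2 ok]
  4: obs=y cand={0,1} pick 0 [2->0 ok]
  5: obs=z cand={3} pick 3 [0->3 ok]
  6: obs=x cand={2} pick 2 [3->2 ok]
  7: obs=y cand={0,1} pick 0 [2->0 ok]
  8: obs=z cand={3} pick 3 [0->3 ok]
  9: obs=x cand={2} pick 2 [3->2 ok]
  10: obs=y cand={0,1} pick 0 [2->0 ok]
  11: obs=z cand={3} pick 3 [0->3 ok]
  12: obs=y cand={0,1} pick 1 [3->1 ok]
  13: obs=y cand={0,1} pick 1 [1->1 ok]
  14: obs=x cand={2} pick 2 [1->2 ok]
  15: obs=y cand={0,1} pick 1 [2->1 ok]
  16: obs=x cand={2} pick 2 [1->2 ok]
  17: obs=y cand={0,1} pick 1 [2->1 ok]
  18: obs=y cand={0,1} pick 1 [1->1 ok]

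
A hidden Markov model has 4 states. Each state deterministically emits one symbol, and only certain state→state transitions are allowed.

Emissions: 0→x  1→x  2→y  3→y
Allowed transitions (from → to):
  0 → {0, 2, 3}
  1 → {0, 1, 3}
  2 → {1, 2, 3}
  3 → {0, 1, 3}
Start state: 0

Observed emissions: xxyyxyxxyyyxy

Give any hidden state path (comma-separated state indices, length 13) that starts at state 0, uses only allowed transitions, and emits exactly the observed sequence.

  0: obs=x cand={0,1} pick 0 [start]
  1: obs=x cand={0,1} pick 0 [0->0 ok]
  2: obs=y cand={2,3} pick 3 [0->3 ok]
  3: obs=y cand={2,3} pick 3 [3->3 ok]
  4: obs=x cand={0,1} pick 0 [3->0 ok]
  5: obs=y cand={2,3} pick 2 [0->2 ok]
  6: obs=x cand={0,1} pick 1 [2->1 ok]
  7: obs=x cand={0,1} pick 0 [1->0 ok]
  8: obs=y cand={2,3} pick 3 [0->3 ok]
  9: obs=y cand={2,3} pick 3 [3->3 ok]
  10: obs=y cand={2,3} pick 3 [3->3 ok]
  11: obs=x cand={0,1} pick 1 [3->1 ok]
  12: obs=y cand={2,3} pick 3 [1->3 ok]

0,0,3,3,0,2,1,0,3,3,3,1,3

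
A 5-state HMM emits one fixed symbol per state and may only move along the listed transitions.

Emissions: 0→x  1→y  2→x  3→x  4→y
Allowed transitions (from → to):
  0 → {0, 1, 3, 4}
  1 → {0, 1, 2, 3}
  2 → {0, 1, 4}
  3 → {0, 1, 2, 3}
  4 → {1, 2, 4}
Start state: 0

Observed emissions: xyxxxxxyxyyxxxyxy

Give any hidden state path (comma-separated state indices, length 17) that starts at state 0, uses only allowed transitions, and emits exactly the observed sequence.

0,1,3,0,3,3,2,1,2,1,1,0,3,2,4,2,1

  t0 'x' -> {0,2,3}, take 0 (start)
  t1 'y' -> {1,4}, take 1 (0->1 ok)
  t2 'x' -> {0,2,3}, take 3 (1->3 ok)
  t3 'x' -> {0,2,3}, take 0 (3->0 ok)
  t4 'x' -> {0,2,3}, take 3 (0->3 ok)
  t5 'x' -> {0,2,3}, take 3 (3->3 ok)
  t6 'x' -> {0,2,3}, take 2 (3->2 ok)
  t7 'y' -> {1,4}, take 1 (2->1 ok)
  t8 'x' -> {0,2,3}, take 2 (1->2 ok)
  t9 'y' -> {1,4}, take 1 (2->1 ok)
  t10 'y' -> {1,4}, take 1 (1->1 ok)
  t11 'x' -> {0,2,3}, take 0 (1->0 ok)
  t12 'x' -> {0,2,3}, take 3 (0->3 ok)
  t13 'x' -> {0,2,3}, take 2 (3->2 ok)
  t14 'y' -> {1,4}, take 4 (2->4 ok)
  t15 'x' -> {0,2,3}, take 2 (4->2 ok)
  t16 'y' -> {1,4}, take 1 (2->1 ok)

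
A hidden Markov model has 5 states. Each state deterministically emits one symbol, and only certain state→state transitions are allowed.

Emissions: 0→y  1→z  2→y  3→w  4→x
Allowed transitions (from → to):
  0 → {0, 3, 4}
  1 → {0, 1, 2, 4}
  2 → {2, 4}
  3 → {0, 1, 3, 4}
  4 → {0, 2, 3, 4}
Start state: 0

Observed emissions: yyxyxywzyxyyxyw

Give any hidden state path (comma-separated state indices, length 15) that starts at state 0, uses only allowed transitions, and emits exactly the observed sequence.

  0: obs=y cand={0,2} pick 0 [start]
  1: obs=y cand={0,2} pick 0 [0->0 ok]
  2: obs=x cand={4} pick 4 [0->4 ok]
  3: obs=y cand={0,2} pick 2 [4->2 ok]
  4: obs=x cand={4} pick 4 [2->4 ok]
  5: obs=y cand={0,2} pick 0 [4->0 ok]
  6: obs=w cand={3} pick 3 [0->3 ok]
  7: obs=z cand={1} pick 1 [3->1 ok]
  8: obs=y cand={0,2} pick 0 [1->0 ok]
  9: obs=x cand={4} pick 4 [0->4 ok]
  10: obs=y cand={0,2} pick 2 [4->2 ok]
  11: obs=y cand={0,2} pick 2 [2->2 ok]
  12: obs=x cand={4} pick 4 [2->4 ok]
  13: obs=y cand={0,2} pick 0 [4->0 ok]
  14: obs=w cand={3} pick 3 [0->3 ok]

0,0,4,2,4,0,3,1,0,4,2,2,4,0,3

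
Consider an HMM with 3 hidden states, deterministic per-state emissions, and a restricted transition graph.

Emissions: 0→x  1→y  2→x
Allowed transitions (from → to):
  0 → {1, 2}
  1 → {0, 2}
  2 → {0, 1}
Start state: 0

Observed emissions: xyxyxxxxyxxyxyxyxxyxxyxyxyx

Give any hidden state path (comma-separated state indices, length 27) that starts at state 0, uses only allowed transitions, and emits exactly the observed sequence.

  pos 0: x in {0,2}, choose 0; start
  pos 1: y in {1}, choose 1; 0->1 ok
  pos 2: x in {0,2}, choose 0; 1->0 ok
  pos 3: y in {1}, choose 1; 0->1 ok
  pos 4: x in {0,2}, choose 0; 1->0 ok
  pos 5: x in {0,2}, choose 2; 0->2 ok
  pos 6: x in {0,2}, choose 0; 2->0 ok
  pos 7: x in {0,2}, choose 2; 0->2 ok
  pos 8: y in {1}, choose 1; 2->1 ok
  pos 9: x in {0,2}, choose 2; 1->2 ok
  pos 10: x in {0,2}, choose 0; 2->0 ok
  pos 11: y in {1}, choose 1; 0->1 ok
  pos 12: x in {0,2}, choose 2; 1->2 ok
  pos 13: y in {1}, choose 1; 2->1 ok
  pos 14: x in {0,2}, choose 2; 1->2 ok
  pos 15: y in {1}, choose 1; 2->1 ok
  pos 16: x in {0,2}, choose 2; 1->2 ok
  pos 17: x in {0,2}, choose 0; 2->0 ok
  pos 18: y in {1}, choose 1; 0->1 ok
  pos 19: x in {0,2}, choose 2; 1->2 ok
  pos 20: x in {0,2}, choose 0; 2->0 ok
  pos 21: y in {1}, choose 1; 0->1 ok
  pos 22: x in {0,2}, choose 0; 1->0 ok
  pos 23: y in {1}, choose 1; 0->1 ok
  pos 24: x in {0,2}, choose 2; 1->2 ok
  pos 25: y in {1}, choose 1; 2->1 ok
  pos 26: x in {0,2}, choose 2; 1->2 ok

0,1,0,1,0,2,0,2,1,2,0,1,2,1,2,1,2,0,1,2,0,1,0,1,2,1,2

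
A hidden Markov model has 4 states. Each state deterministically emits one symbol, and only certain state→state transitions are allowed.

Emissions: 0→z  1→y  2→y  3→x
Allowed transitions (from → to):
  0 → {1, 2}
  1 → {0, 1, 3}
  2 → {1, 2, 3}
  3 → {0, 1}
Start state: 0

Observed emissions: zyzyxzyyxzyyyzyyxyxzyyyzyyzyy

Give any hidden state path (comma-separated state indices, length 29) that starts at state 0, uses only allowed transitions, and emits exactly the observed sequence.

  pos 0: z in {0}, choose 0; start
  pos 1: y in {1,2}, choose 1; 0->1 ok
  pos 2: z in {0}, choose 0; 1->0 ok
  pos 3: y in {1,2}, choose 2; 0->2 ok
  pos 4: x in {3}, choose 3; 2->3 ok
  pos 5: z in {0}, choose 0; 3->0 ok
  pos 6: y in {1,2}, choose 2; 0->2 ok
  pos 7: y in {1,2}, choose 1; 2->1 ok
  pos 8: x in {3}, choose 3; 1->3 ok
  pos 9: z in {0}, choose 0; 3->0 ok
  pos 10: y in {1,2}, choose 1; 0->1 ok
  pos 11: y in {1,2}, choose 1; 1->1 ok
  pos 12: y in {1,2}, choose 1; 1->1 ok
  pos 13: z in {0}, choose 0; 1->0 ok
  pos 14: y in {1,2}, choose 1; 0->1 ok
  pos 15: y in {1,2}, choose 1; 1->1 ok
  pos 16: x in {3}, choose 3; 1->3 ok
  pos 17: y in {1,2}, choose 1; 3->1 ok
  pos 18: x in {3}, choose 3; 1->3 ok
  pos 19: z in {0}, choose 0; 3->0 ok
  pos 20: y in {1,2}, choose 2; 0->2 ok
  pos 21: y in {1,2}, choose 1; 2->1 ok
  pos 22: y in {1,2}, choose 1; 1->1 ok
  pos 23: z in {0}, choose 0; 1->0 ok
  pos 24: y in {1,2}, choose 2; 0->2 ok
  pos 25: y in {1,2}, choose 1; 2->1 ok
  pos 26: z in {0}, choose 0; 1->0 ok
  pos 27: y in {1,2}, choose 2; 0->2 ok
  pos 28: y in {1,2}, choose 2; 2->2 ok

0,1,0,2,3,0,2,1,3,0,1,1,1,0,1,1,3,1,3,0,2,1,1,0,2,1,0,2,2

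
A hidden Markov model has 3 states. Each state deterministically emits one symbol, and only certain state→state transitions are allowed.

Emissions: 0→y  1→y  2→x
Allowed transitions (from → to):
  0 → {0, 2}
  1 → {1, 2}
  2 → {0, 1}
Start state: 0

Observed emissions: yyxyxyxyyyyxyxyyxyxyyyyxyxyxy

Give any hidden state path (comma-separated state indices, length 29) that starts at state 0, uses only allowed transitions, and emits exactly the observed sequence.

  pos 0: y in {0,1}, choose 0; start
  pos 1: y in {0,1}, choose 0; 0->0 ok
  pos 2: x in {2}, choose 2; 0->2 ok
  pos 3: y in {0,1}, choose 0; 2->0 ok
  pos 4: x in {2}, choose 2; 0->2 ok
  pos 5: y in {0,1}, choose 0; 2->0 ok
  pos 6: x in {2}, choose 2; 0->2 ok
  pos 7: y in {0,1}, choose 0; 2->0 ok
  pos 8: y in {0,1}, choose 0; 0->0 ok
  pos 9: y in {0,1}, choose 0; 0->0 ok
  pos 10: y in {0,1}, choose 0; 0->0 ok
  pos 11: x in {2}, choose 2; 0->2 ok
  pos 12: y in {0,1}, choose 1; 2->1 ok
  pos 13: x in {2}, choose 2; 1->2 ok
  pos 14: y in {0,1}, choose 1; 2->1 ok
  pos 15: y in {0,1}, choose 1; 1->1 ok
  pos 16: x in {2}, choose 2; 1->2 ok
  pos 17: y in {0,1}, choose 1; 2->1 ok
  pos 18: x in {2}, choose 2; 1->2 ok
  pos 19: y in {0,1}, choose 1; 2->1 ok
  pos 20: y in {0,1}, choose 1; 1->1 ok
  pos 21: y in {0,1}, choose 1; 1->1 ok
  pos 22: y in {0,1}, choose 1; 1->1 ok
  pos 23: x in {2}, choose 2; 1->2 ok
  pos 24: y in {0,1}, choose 0; 2->0 ok
  pos 25: x in {2}, choose 2; 0->2 ok
  pos 26: y in {0,1}, choose 1; 2->1 ok
  pos 27: x in {2}, choose 2; 1->2 ok
  pos 28: y in {0,1}, choose 1; 2->1 ok

0,0,2,0,2,0,2,0,0,0,0,2,1,2,1,1,2,1,2,1,1,1,1,2,0,2,1,2,1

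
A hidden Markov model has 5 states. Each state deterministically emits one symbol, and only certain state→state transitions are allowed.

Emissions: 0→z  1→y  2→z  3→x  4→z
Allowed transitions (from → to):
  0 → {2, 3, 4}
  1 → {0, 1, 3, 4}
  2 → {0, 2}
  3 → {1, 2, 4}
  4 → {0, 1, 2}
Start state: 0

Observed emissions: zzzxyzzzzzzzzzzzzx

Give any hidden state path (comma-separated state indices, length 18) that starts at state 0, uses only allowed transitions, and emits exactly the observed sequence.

  [0] z  {0,2,4}  => 0  start
  [1] z  {0,2,4}  => 2  0->2 ok
  [2] z  {0,2,4}  => 0  2->0 ok
  [3] x  {3}  => 3  0->3 ok
  [4] y  {1}  => 1  3->1 ok
  [5] z  {0,2,4}  => 0  1->0 ok
  [6] z  {0,2,4}  => 2  0->2 ok
  [7] z  {0,2,4}  => 2  2->2 ok
  [8] z  {0,2,4}  => 2  2->2 ok
  [9] z  {0,2,4}  => 2  2->2 ok
  [10] z  {0,2,4}  => 2  2->2 ok
  [11] z  {0,2,4}  => 0  2->0 ok
  [12] z  {0,2,4}  => 2  0->2 ok
  [13] z  {0,2,4}  => 2  2->2 ok
  [14] z  {0,2,4}  => 0  2->0 ok
  [15] z  {0,2,4}  => 2  0->2 ok
  [16] z  {0,2,4}  => 0  2->0 ok
  [17] x  {3}  => 3  0->3 ok

0,2,0,3,1,0,2,2,2,2,2,0,2,2,0,2,0,3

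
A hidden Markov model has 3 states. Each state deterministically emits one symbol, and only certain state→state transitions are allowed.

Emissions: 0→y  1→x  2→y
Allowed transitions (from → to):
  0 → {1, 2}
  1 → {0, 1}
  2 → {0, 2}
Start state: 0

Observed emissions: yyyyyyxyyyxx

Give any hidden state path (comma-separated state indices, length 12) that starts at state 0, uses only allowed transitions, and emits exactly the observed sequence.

0,2,2,2,2,0,1,0,2,0,1,1

  pos 0: y in {0,2}, choose 0; start
  pos 1: y in {0,2}, choose 2; 0->2 ok
  pos 2: y in {0,2}, choose 2; 2->2 ok
  pos 3: y in {0,2}, choose 2; 2->2 ok
  pos 4: y in {0,2}, choose 2; 2->2 ok
  pos 5: y in {0,2}, choose 0; 2->0 ok
  pos 6: x in {1}, choose 1; 0->1 ok
  pos 7: y in {0,2}, choose 0; 1->0 ok
  pos 8: y in {0,2}, choose 2; 0->2 ok
  pos 9: y in {0,2}, choose 0; 2->0 ok
  pos 10: x in {1}, choose 1; 0->1 ok
  pos 11: x in {1}, choose 1; 1->1 ok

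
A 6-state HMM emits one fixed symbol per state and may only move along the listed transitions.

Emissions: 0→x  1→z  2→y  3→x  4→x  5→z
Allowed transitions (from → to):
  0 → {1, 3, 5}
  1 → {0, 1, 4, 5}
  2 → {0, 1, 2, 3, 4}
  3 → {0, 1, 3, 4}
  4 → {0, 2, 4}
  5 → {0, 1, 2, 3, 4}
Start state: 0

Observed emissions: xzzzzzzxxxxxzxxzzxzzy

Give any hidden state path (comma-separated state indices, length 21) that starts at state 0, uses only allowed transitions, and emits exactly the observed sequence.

  [0] x  {0,3,4}  => 0  start
  [1] z  {1,5}  => 1  0->1 ok
  [2] z  {1,5}  => 1  1->1 ok
  [3] z  {1,5}  => 5  1->5 ok
  [4] z  {1,5}  => 1  5->1 ok
  [5] z  {1,5}  => 1  1->1 ok
  [6] z  {1,5}  => 1  1->1 ok
  [7] x  {0,3,4}  => 0  1->0 ok
  [8] x  {0,3,4}  => 3  0->3 ok
  [9] x  {0,3,4}  => 3  3->3 ok
  [10] x  {0,3,4}  => 3  3->3 ok
  [11] x  {0,3,4}  => 0  3->0 ok
  [12] z  {1,5}  => 5  0->5 ok
  [13] x  {0,3,4}  => 4  5->4 ok
  [14] x  {0,3,4}  => 0  4->0 ok
  [15] z  {1,5}  => 1  0->1 ok
  [16] z  {1,5}  => 1  1->1 ok
  [17] x  {0,3,4}  => 0  1->0 ok
  [18] z  {1,5}  => 1  0->1 ok
  [19] z  {1,5}  => 5  1->5 ok
  [20] y  {2}  => 2  5->2 ok

0,1,1,5,1,1,1,0,3,3,3,0,5,4,0,1,1,0,1,5,2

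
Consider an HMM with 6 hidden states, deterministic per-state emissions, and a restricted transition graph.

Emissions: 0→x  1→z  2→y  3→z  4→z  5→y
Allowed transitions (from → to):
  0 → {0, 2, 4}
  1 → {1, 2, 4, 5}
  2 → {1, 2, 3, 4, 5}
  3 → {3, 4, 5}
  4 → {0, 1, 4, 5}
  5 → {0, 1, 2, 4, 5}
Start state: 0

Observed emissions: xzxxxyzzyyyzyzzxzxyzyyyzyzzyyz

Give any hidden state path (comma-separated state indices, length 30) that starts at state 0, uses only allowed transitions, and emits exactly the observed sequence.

  [0] x  {0}  => 0  start
  [1] z  {1,3,4}  => 4  0->4 ok
  [2] x  {0}  => 0  4->0 ok
  [3] x  {0}  => 0  0->0 ok
  [4] x  {0}  => 0  0->0 ok
  [5] y  {2,5}  => 2  0->2 ok
  [6] z  {1,3,4}  => 3  2->3 ok
  [7] z  {1,3,4}  => 3  3->3 ok
  [8] y  {2,5}  => 5  3->5 ok
  [9] y  {2,5}  => 2  5->2 ok
  [10] y  {2,5}  => 5  2->5 ok
  [11] z  {1,3,4}  => 4  5->4 ok
  [12] y  {2,5}  => 5  4->5 ok
  [13] z  {1,3,4}  => 1  5->1 ok
  [14] z  {1,3,4}  => 4  1->4 ok
  [15] x  {0}  => 0  4->0 ok
  [16] z  {1,3,4}  => 4  0->4 ok
  [17] x  {0}  => 0  4->0 ok
  [18] y  {2,5}  => 2  0->2 ok
  [19] z  {1,3,4}  => 1  2->1 ok
  [20] y  {2,5}  => 2  1->2 ok
  [21] y  {2,5}  => 5  2->5 ok
  [22] y  {2,5}  => 2  5->2 ok
  [23] z  {1,3,4}  => 3  2->3 ok
  [24] y  {2,5}  => 5  3->5 ok
  [25] z  {1,3,4}  => 4  5->4 ok
  [26] z  {1,3,4}  => 1  4->1 ok
  [27] y  {2,5}  => 2  1->2 ok
  [28] y  {2,5}  => 2  2->2 ok
  [29] z  {1,3,4}  => 4  2->4 ok

0,4,0,0,0,2,3,3,5,2,5,4,5,1,4,0,4,0,2,1,2,5,2,3,5,4,1,2,2,4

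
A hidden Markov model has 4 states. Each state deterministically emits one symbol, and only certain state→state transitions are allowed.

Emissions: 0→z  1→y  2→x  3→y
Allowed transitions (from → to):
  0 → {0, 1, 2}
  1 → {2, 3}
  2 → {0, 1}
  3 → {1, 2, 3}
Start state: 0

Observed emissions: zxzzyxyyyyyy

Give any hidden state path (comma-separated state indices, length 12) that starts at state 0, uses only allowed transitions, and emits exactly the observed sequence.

0,2,0,0,1,2,1,3,3,3,3,1

  [0] z  {0}  => 0  start
  [1] x  {2}  => 2  0->2 ok
  [2] z  {0}  => 0  2->0 ok
  [3] z  {0}  => 0  0->0 ok
  [4] y  {1,3}  => 1  0->1 ok
  [5] x  {2}  => 2  1->2 ok
  [6] y  {1,3}  => 1  2->1 ok
  [7] y  {1,3}  => 3  1->3 ok
  [8] y  {1,3}  => 3  3->3 ok
  [9] y  {1,3}  => 3  3->3 ok
  [10] y  {1,3}  => 3  3->3 ok
  [11] y  {1,3}  => 1  3->1 ok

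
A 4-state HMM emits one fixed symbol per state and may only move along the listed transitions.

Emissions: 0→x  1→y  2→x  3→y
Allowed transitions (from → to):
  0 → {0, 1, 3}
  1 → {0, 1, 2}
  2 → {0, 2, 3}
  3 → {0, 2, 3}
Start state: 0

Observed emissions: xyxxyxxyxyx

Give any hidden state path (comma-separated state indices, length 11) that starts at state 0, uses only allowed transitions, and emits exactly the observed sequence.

0,1,0,0,3,2,0,1,2,3,0

  0: obs=x cand={0,2} pick 0 [start]
  1: obs=y cand={1,3} pick 1 [0->1 ok]
  2: obs=x cand={0,2} pick 0 [1->0 ok]
  3: obs=x cand={0,2} pick 0 [0->0 ok]
  4: obs=y cand={1,3} pick 3 [0->3 ok]
  5: obs=x cand={0,2} pick 2 [3->2 ok]
  6: obs=x cand={0,2} pick 0 [2->0 ok]
  7: obs=y cand={1,3} pick 1 [0->1 ok]
  8: obs=x cand={0,2} pick 2 [1->2 ok]
  9: obs=y cand={1,3} pick 3 [2->3 ok]
  10: obs=x cand={0,2} pick 0 [3->0 ok]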